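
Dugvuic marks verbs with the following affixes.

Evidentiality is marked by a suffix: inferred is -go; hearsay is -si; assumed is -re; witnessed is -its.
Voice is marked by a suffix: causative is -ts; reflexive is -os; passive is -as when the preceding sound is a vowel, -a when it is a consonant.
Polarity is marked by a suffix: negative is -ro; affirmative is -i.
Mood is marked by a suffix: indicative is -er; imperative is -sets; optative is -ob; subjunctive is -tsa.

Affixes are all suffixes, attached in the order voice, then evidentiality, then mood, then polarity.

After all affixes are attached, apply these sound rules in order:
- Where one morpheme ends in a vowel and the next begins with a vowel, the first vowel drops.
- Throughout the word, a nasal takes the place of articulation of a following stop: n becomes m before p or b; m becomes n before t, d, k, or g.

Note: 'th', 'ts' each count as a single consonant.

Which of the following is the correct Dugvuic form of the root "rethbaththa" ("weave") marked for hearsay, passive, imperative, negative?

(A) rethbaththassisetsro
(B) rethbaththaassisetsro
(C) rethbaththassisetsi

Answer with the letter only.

A

Attach voice passive -as (after vowel 'a') → rethbaththaas.
Attach evidentiality hearsay -si → rethbaththaassi.
Attach mood imperative -sets → rethbaththaassisets.
Attach polarity negative -ro → rethbaththaassisetsro.
Apply vowel deletion: rethbaththaassisetsro → rethbaththassisetsro.
Nasal assimilation: no change.
So the correct form is rethbaththassisetsro, option (A).
(B) rethbaththaassisetsro is wrong: it fails to apply the sound rule(s).
(C) rethbaththassisetsi is wrong: it uses affirmative instead of negative for polarity.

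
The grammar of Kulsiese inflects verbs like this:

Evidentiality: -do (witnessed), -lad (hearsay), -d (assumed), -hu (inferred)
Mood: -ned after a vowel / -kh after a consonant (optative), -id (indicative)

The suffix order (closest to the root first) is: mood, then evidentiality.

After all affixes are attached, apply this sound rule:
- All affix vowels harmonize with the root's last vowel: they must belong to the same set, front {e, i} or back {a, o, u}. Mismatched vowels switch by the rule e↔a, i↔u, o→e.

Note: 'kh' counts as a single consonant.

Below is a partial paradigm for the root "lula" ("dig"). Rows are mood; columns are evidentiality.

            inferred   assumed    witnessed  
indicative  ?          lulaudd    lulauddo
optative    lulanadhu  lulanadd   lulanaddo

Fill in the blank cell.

Attach mood indicative -id → lulaid.
Attach evidentiality inferred -hu → lulaidhu.
Apply vowel harmony: lulaidhu → lulaudhu.

lulaudhu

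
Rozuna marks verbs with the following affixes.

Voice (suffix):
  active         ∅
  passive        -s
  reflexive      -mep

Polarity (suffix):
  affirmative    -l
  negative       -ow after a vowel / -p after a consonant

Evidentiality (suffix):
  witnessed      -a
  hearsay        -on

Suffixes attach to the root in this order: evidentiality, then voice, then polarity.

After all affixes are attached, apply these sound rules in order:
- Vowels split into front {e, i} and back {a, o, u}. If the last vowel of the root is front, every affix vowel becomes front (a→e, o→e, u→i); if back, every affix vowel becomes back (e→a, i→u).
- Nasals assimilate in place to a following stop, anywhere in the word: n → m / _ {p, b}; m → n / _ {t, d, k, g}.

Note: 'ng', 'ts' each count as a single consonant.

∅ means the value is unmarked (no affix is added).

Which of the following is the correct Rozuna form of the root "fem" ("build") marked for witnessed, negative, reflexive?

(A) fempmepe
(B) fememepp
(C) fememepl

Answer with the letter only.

Attach evidentiality witnessed -a → fema.
Attach voice reflexive -mep → femamep.
Attach polarity negative -p (after consonant 'p') → femamepp.
Apply vowel harmony: femamepp → fememepp.
Nasal assimilation: no change.
So the correct form is fememepp, option (B).
(C) fememepl is wrong: it uses affirmative instead of negative for polarity.
(A) fempmepe is wrong: it has the affixes in the wrong order.

B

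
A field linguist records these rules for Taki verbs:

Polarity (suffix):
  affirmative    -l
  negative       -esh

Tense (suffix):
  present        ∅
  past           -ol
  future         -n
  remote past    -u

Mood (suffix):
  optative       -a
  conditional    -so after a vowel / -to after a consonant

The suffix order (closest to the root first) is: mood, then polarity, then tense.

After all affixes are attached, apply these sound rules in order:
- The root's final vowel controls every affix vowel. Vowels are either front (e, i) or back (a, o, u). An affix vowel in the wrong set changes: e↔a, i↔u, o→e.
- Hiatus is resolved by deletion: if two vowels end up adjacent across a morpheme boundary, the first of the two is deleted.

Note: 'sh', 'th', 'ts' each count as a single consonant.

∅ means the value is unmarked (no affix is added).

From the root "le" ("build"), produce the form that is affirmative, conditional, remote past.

Attach mood conditional -so (after vowel 'e') → leso.
Attach polarity affirmative -l → lesol.
Attach tense remote past -u → lesolu.
Apply vowel harmony: lesolu → leseli.
Vowel deletion: no change.

leseli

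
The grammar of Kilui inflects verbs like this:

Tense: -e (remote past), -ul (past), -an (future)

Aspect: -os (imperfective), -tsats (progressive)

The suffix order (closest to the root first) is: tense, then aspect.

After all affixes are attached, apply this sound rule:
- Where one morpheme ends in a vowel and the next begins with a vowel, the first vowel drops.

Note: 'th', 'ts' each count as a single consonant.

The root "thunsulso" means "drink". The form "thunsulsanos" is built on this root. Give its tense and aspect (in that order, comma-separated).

future, imperfective

Segment: thunsulso-an-os.
tense: -an → future.
aspect: -os → imperfective.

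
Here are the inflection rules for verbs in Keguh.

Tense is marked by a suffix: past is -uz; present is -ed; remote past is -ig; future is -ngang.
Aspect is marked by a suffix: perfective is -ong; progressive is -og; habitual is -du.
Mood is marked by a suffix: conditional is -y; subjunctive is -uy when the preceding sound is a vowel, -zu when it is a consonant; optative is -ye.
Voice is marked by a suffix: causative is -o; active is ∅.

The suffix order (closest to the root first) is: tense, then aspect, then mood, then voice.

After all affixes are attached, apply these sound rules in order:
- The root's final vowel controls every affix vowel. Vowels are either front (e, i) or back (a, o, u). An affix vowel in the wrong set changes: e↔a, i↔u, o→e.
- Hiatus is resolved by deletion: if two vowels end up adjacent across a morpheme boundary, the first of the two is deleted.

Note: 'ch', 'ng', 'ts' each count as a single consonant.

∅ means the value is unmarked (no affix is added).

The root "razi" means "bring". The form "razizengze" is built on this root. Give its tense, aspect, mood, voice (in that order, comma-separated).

Segment: razi-uz-ong-zu-o.
tense: -uz → past.
aspect: -ong → perfective.
mood: -uy/zu → subjunctive.
voice: -o → causative.

past, perfective, subjunctive, causative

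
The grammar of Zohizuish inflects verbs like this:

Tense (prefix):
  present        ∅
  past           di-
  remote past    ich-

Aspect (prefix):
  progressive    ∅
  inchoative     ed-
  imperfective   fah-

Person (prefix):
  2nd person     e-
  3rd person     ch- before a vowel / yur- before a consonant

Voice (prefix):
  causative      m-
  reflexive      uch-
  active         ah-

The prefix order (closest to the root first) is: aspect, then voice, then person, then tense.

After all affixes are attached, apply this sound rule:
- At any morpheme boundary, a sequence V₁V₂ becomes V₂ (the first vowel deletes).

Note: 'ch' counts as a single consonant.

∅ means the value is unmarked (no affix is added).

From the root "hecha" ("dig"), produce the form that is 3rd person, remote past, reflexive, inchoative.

ichchuchedhecha

Attach aspect inchoative ed- → edhecha.
Attach voice reflexive uch- → uchedhecha.
Attach person 3rd person ch- (before vowel 'u') → chuchedhecha.
Attach tense remote past ich- → ichchuchedhecha.
Vowel deletion: no change.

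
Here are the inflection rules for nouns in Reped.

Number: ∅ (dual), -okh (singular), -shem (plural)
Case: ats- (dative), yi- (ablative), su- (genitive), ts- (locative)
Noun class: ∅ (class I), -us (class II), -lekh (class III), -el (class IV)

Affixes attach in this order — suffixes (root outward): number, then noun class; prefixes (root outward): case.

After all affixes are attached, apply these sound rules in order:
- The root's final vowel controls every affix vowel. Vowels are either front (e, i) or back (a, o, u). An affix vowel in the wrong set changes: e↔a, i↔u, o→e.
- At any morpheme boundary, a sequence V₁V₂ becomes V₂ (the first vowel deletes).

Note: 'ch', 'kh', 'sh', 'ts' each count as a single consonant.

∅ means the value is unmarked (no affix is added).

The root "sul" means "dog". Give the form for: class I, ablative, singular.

Attach number singular -okh → sulokh.
Attach case ablative yi- → yisulokh.
noun class = class I: zero marking, form stays yisulokh.
Apply vowel harmony: yisulokh → yusulokh.
Vowel deletion: no change.

yusulokh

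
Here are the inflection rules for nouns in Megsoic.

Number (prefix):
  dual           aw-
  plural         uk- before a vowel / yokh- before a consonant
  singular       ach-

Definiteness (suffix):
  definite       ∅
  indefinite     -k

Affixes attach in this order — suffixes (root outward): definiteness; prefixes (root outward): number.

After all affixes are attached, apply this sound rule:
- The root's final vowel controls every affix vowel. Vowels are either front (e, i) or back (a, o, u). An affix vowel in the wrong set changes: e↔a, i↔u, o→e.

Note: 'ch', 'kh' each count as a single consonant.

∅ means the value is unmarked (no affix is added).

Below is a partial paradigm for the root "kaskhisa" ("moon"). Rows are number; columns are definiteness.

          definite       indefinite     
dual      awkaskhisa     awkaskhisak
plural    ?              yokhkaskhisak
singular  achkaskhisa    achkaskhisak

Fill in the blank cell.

yokhkaskhisa

Attach number plural yokh- (before consonant 'k') → yokhkaskhisa.
definiteness = definite: zero marking, form stays yokhkaskhisa.
Vowel harmony: no change.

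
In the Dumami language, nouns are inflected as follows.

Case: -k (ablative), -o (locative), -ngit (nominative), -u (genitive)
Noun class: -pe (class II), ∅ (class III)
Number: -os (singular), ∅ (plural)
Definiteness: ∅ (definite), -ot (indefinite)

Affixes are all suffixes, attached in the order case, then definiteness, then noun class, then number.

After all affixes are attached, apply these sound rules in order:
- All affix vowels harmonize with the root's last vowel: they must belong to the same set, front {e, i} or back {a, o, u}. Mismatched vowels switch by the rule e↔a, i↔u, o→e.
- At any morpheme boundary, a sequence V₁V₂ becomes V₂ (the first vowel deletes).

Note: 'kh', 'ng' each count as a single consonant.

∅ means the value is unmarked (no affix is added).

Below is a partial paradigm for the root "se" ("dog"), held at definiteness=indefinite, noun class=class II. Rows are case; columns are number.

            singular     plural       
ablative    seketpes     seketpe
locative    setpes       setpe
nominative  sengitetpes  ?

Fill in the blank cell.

Attach case nominative -ngit → sengit.
Attach definiteness indefinite -ot → sengitot.
Attach noun class class II -pe → sengitotpe.
number = plural: zero marking, form stays sengitotpe.
Apply vowel harmony: sengitotpe → sengitetpe.
Vowel deletion: no change.

sengitetpe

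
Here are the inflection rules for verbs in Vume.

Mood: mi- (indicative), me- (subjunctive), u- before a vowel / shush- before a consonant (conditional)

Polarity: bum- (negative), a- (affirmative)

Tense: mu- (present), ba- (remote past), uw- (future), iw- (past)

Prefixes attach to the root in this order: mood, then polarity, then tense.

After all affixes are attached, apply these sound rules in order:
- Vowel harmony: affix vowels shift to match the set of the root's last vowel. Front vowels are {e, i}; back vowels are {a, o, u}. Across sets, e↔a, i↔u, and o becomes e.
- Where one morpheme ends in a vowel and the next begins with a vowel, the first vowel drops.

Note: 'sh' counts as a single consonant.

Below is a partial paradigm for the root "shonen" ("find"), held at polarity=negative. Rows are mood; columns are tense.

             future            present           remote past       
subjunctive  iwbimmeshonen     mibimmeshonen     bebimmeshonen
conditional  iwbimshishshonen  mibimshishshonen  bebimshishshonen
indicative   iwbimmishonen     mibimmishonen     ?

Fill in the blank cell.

bebimmishonen

Attach mood indicative mi- → mishonen.
Attach polarity negative bum- → bummishonen.
Attach tense remote past ba- → babummishonen.
Apply vowel harmony: babummishonen → bebimmishonen.
Vowel deletion: no change.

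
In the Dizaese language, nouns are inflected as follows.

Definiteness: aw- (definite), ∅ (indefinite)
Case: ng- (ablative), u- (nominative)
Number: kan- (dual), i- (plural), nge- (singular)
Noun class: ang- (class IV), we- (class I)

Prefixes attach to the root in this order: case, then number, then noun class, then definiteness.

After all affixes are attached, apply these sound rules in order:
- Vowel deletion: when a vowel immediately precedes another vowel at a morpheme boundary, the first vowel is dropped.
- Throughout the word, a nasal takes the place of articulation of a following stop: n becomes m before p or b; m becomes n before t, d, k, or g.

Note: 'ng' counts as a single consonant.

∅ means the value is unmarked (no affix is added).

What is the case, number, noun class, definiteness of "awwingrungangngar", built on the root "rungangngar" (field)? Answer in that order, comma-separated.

ablative, plural, class I, definite

Segment: aw-we-i-ng-rungangngar.
case: ng- → ablative.
number: i- → plural.
noun class: we- → class I.
definiteness: aw- → definite.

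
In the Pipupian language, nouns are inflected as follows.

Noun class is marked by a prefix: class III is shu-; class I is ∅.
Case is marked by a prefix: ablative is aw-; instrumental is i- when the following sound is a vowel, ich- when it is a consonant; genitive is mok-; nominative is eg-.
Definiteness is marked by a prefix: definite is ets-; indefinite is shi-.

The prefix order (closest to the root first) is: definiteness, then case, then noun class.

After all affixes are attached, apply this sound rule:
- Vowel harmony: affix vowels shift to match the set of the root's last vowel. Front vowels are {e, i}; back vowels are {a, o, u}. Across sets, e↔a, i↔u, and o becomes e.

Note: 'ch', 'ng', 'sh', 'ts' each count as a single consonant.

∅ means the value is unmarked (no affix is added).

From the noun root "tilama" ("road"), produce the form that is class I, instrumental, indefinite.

uchshutilama

Attach definiteness indefinite shi- → shitilama.
Attach case instrumental ich- (before consonant 'sh') → ichshitilama.
noun class = class I: zero marking, form stays ichshitilama.
Apply vowel harmony: ichshitilama → uchshutilama.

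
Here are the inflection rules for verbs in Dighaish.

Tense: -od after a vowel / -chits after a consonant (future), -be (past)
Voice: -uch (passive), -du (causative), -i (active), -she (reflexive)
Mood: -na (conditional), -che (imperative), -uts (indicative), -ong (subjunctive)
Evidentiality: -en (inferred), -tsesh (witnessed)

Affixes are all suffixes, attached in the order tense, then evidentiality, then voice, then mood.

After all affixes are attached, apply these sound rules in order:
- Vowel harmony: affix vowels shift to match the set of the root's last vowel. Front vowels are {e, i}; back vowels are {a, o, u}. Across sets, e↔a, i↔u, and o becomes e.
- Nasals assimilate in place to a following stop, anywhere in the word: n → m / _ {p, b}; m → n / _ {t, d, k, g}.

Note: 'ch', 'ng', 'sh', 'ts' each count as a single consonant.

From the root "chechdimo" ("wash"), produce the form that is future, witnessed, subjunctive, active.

Attach tense future -od (after vowel 'o') → chechdimood.
Attach evidentiality witnessed -tsesh → chechdimoodtsesh.
Attach voice active -i → chechdimoodtseshi.
Attach mood subjunctive -ong → chechdimoodtseshiong.
Apply vowel harmony: chechdimoodtseshiong → chechdimoodtsashuong.
Nasal assimilation: no change.

chechdimoodtsashuong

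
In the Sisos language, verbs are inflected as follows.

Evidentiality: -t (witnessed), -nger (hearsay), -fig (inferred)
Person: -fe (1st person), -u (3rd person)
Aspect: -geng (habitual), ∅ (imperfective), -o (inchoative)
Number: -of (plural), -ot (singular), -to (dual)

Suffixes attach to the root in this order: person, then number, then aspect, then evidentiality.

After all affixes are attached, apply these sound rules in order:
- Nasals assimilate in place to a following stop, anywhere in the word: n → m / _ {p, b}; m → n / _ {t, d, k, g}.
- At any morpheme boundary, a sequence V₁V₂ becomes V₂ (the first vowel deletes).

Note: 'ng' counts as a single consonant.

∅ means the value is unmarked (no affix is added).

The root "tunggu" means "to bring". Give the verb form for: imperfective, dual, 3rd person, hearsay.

Attach person 3rd person -u → tungguu.
Attach number dual -to → tungguuto.
aspect = imperfective: zero marking, form stays tungguuto.
Attach evidentiality hearsay -nger → tungguutonger.
Nasal assimilation: no change.
Apply vowel deletion: tungguutonger → tunggutonger.

tunggutonger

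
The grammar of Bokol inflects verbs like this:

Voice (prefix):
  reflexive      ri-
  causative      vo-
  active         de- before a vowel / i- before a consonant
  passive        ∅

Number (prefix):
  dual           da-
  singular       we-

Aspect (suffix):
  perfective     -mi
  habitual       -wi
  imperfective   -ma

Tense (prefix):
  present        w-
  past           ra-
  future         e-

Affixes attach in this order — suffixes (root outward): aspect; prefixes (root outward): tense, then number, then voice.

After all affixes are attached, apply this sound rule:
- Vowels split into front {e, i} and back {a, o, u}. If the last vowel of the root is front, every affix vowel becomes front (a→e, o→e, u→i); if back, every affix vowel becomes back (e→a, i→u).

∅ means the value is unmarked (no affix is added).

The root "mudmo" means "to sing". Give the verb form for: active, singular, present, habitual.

uwawmudmowu

Attach aspect habitual -wi → mudmowi.
Attach tense present w- → wmudmowi.
Attach number singular we- → wewmudmowi.
Attach voice active i- (before consonant 'w') → iwewmudmowi.
Apply vowel harmony: iwewmudmowi → uwawmudmowu.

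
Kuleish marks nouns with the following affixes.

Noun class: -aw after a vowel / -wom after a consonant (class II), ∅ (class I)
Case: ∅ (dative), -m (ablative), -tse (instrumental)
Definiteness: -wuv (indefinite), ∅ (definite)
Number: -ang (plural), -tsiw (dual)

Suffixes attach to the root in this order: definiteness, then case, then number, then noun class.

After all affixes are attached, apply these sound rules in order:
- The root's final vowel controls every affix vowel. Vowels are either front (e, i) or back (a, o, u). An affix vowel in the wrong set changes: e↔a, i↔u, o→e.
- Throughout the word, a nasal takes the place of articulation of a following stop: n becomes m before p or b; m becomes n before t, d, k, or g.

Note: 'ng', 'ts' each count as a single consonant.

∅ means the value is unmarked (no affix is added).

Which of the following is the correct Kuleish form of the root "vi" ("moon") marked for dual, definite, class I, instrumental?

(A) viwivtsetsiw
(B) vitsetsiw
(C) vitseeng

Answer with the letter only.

definiteness = definite: zero marking, form stays vi.
Attach case instrumental -tse → vitse.
Attach number dual -tsiw → vitsetsiw.
noun class = class I: zero marking, form stays vitsetsiw.
Vowel harmony: no change.
Nasal assimilation: no change.
So the correct form is vitsetsiw, option (B).
(A) viwivtsetsiw is wrong: it uses indefinite instead of definite for definiteness.
(C) vitseeng is wrong: it uses plural instead of dual for number.

B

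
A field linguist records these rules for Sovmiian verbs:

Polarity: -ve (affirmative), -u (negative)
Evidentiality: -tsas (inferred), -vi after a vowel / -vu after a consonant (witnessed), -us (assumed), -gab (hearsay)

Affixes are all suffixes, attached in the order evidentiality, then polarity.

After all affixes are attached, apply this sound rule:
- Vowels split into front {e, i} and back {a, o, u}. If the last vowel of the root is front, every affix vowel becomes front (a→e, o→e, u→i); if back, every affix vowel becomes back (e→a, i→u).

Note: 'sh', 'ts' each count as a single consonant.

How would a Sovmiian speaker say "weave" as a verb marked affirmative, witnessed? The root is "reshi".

reshivive

Attach evidentiality witnessed -vi (after vowel 'i') → reshivi.
Attach polarity affirmative -ve → reshivive.
Vowel harmony: no change.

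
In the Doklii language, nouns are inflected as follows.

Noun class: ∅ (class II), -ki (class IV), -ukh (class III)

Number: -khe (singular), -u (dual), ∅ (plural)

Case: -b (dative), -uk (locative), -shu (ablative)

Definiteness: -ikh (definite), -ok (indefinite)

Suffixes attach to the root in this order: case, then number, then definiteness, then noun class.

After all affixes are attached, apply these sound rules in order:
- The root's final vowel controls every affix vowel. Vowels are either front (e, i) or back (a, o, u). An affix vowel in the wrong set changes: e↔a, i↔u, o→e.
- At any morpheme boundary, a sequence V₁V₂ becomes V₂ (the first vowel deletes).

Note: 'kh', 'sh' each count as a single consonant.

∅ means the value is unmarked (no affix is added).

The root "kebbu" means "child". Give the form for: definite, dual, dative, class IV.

Attach case dative -b → kebbub.
Attach number dual -u → kebbubu.
Attach definiteness definite -ikh → kebbubuikh.
Attach noun class class IV -ki → kebbubuikhki.
Apply vowel harmony: kebbubuikhki → kebbubuukhku.
Apply vowel deletion: kebbubuukhku → kebbubukhku.

kebbubukhku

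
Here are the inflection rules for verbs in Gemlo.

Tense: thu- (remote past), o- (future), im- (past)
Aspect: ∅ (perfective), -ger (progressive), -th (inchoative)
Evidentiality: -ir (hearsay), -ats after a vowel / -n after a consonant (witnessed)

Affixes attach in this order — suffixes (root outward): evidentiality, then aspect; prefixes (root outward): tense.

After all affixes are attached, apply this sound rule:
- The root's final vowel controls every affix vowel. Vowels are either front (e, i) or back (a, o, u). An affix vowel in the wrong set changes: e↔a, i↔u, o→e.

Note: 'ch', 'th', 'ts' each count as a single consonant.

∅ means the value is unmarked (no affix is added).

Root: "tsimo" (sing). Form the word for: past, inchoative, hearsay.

Attach evidentiality hearsay -ir → tsimoir.
Attach tense past im- → imtsimoir.
Attach aspect inchoative -th → imtsimoirth.
Apply vowel harmony: imtsimoirth → umtsimourth.

umtsimourth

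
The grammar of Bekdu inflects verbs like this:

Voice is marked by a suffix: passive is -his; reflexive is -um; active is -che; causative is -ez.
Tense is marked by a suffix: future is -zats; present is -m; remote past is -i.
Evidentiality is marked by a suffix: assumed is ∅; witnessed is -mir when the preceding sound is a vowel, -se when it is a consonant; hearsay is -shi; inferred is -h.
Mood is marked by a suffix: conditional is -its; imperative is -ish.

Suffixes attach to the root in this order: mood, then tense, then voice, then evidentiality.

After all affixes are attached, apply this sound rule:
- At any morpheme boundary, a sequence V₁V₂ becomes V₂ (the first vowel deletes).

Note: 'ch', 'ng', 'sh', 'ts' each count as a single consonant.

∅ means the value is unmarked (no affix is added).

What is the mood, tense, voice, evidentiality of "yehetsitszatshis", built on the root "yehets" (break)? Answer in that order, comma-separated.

conditional, future, passive, assumed

Segment: yehets-its-zats-his.
mood: -its → conditional.
tense: -zats → future.
voice: -his → passive.
evidentiality: ∅ → assumed.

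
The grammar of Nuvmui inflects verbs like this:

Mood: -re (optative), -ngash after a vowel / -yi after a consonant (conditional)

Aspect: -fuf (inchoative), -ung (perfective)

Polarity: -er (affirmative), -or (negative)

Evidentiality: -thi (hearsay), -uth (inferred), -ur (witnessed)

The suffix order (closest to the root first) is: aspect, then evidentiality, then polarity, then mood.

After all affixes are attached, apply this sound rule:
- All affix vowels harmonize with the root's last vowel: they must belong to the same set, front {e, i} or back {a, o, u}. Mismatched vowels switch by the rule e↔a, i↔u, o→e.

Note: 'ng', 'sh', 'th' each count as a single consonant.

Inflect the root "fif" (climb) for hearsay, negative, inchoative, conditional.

Attach aspect inchoative -fuf → fiffuf.
Attach evidentiality hearsay -thi → fiffufthi.
Attach polarity negative -or → fiffufthior.
Attach mood conditional -yi (after consonant 'r') → fiffufthioryi.
Apply vowel harmony: fiffufthioryi → fiffifthieryi.

fiffifthieryi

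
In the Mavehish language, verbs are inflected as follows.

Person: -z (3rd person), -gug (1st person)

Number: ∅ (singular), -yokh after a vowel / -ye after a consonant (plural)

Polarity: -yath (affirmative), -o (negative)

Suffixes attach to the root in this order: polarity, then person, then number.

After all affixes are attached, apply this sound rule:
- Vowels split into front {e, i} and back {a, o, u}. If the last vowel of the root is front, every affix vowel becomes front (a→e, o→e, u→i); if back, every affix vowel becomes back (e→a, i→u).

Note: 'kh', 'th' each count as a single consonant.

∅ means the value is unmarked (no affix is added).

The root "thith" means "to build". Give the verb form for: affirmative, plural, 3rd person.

thithyethzye

Attach polarity affirmative -yath → thithyath.
Attach person 3rd person -z → thithyathz.
Attach number plural -ye (after consonant 'z') → thithyathzye.
Apply vowel harmony: thithyathzye → thithyethzye.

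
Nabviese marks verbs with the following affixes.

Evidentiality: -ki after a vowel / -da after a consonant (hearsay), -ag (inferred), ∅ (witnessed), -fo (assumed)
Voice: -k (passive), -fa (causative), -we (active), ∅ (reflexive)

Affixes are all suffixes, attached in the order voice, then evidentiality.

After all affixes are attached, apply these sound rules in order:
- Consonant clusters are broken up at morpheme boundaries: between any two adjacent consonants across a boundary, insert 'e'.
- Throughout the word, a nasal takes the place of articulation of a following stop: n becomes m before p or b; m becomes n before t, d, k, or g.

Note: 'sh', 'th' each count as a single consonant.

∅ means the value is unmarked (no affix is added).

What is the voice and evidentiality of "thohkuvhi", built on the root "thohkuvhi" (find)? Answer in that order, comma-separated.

reflexive, witnessed

Segment: thohkuvhi.
voice: ∅ → reflexive.
evidentiality: ∅ → witnessed.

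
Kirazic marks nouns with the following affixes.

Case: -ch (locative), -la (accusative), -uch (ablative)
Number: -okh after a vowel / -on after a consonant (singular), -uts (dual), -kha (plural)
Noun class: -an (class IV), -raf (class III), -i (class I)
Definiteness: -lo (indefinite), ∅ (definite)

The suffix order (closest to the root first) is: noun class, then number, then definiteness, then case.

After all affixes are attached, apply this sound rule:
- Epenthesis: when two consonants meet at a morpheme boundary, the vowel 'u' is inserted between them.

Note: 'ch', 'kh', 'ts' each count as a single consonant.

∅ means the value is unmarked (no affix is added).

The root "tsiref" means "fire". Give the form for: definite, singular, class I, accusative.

tsirefiokhula

Attach noun class class I -i → tsirefi.
Attach number singular -okh (after vowel 'i') → tsirefiokh.
definiteness = definite: zero marking, form stays tsirefiokh.
Attach case accusative -la → tsirefiokhla.
Apply epenthesis: tsirefiokhla → tsirefiokhula.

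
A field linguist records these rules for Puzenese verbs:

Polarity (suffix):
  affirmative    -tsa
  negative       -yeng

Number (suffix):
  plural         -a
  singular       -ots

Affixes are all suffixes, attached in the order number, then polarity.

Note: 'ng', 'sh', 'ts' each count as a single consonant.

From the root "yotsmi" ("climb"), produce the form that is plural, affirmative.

yotsmiatsa

Attach number plural -a → yotsmia.
Attach polarity affirmative -tsa → yotsmiatsa.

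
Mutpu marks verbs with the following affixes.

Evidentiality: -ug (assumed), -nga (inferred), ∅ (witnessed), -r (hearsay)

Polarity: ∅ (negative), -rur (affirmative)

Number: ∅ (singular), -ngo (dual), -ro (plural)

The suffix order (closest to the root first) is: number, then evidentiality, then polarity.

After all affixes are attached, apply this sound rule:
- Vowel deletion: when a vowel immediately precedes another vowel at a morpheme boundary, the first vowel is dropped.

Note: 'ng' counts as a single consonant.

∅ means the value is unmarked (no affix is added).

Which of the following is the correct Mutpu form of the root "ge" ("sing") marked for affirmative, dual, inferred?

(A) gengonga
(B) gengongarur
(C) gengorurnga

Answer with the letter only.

B

Attach number dual -ngo → gengo.
Attach evidentiality inferred -nga → gengonga.
Attach polarity affirmative -rur → gengongarur.
Vowel deletion: no change.
So the correct form is gengongarur, option (B).
(C) gengorurnga is wrong: it has the affixes in the wrong order.
(A) gengonga is wrong: it uses negative instead of affirmative for polarity.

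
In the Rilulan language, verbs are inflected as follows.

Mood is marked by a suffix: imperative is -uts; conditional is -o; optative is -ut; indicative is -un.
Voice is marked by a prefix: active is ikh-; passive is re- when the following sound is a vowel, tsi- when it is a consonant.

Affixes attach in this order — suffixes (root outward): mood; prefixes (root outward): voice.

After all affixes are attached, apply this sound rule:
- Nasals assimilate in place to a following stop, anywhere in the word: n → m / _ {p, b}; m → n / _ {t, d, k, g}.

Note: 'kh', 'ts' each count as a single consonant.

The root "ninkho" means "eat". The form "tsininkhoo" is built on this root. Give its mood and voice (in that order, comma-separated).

conditional, passive

Segment: tsi-ninkho-o.
mood: -o → conditional.
voice: re/tsi- → passive.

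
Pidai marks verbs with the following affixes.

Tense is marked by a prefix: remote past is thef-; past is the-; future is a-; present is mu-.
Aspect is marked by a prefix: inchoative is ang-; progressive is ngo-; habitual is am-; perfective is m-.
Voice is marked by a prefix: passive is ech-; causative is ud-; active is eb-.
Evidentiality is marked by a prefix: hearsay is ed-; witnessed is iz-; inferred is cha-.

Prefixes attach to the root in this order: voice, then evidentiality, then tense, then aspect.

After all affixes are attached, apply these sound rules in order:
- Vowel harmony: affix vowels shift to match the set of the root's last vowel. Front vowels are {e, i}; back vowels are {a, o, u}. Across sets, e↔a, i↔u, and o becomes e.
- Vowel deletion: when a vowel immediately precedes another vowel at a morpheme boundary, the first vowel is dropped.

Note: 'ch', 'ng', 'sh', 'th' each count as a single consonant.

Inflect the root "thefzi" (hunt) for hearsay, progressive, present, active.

ngemedebthefzi

Attach voice active eb- → ebthefzi.
Attach evidentiality hearsay ed- → edebthefzi.
Attach tense present mu- → muedebthefzi.
Attach aspect progressive ngo- → ngomuedebthefzi.
Apply vowel harmony: ngomuedebthefzi → ngemiedebthefzi.
Apply vowel deletion: ngemiedebthefzi → ngemedebthefzi.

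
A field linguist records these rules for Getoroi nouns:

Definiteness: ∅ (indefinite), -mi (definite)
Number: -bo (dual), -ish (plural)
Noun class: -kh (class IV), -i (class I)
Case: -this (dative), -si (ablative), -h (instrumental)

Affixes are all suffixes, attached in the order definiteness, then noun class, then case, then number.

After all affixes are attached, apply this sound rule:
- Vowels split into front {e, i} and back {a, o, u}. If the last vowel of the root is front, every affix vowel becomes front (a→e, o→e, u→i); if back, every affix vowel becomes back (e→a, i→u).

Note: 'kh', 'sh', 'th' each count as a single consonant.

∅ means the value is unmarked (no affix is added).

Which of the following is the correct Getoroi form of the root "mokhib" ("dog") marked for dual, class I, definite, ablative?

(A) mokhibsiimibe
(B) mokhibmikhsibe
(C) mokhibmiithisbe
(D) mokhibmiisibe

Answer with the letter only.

D

Attach definiteness definite -mi → mokhibmi.
Attach noun class class I -i → mokhibmii.
Attach case ablative -si → mokhibmiisi.
Attach number dual -bo → mokhibmiisibo.
Apply vowel harmony: mokhibmiisibo → mokhibmiisibe.
So the correct form is mokhibmiisibe, option (D).
(B) mokhibmikhsibe is wrong: it uses class IV instead of class I for noun class.
(C) mokhibmiithisbe is wrong: it uses dative instead of ablative for case.
(A) mokhibsiimibe is wrong: it has the affixes in the wrong order.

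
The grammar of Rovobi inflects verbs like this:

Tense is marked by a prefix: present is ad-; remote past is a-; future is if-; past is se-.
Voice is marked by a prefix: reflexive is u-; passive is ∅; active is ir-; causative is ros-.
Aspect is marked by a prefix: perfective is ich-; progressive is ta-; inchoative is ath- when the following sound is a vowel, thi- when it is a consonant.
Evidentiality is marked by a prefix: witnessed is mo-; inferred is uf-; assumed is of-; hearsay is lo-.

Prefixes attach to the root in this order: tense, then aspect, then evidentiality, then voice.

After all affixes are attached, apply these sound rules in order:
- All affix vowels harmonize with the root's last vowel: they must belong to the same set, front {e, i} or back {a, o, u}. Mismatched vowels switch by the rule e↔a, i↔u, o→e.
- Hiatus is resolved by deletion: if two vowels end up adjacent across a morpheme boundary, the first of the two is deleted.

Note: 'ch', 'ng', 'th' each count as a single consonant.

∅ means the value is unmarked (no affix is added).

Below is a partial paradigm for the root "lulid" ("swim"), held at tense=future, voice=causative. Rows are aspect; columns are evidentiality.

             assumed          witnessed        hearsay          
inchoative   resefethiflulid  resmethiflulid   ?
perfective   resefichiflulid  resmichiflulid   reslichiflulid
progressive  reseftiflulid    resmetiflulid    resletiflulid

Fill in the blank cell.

Attach tense future if- → iflulid.
Attach aspect inchoative ath- (before vowel 'i') → athiflulid.
Attach evidentiality hearsay lo- → loathiflulid.
Attach voice causative ros- → rosloathiflulid.
Apply vowel harmony: rosloathiflulid → resleethiflulid.
Apply vowel deletion: resleethiflulid → reslethiflulid.

reslethiflulid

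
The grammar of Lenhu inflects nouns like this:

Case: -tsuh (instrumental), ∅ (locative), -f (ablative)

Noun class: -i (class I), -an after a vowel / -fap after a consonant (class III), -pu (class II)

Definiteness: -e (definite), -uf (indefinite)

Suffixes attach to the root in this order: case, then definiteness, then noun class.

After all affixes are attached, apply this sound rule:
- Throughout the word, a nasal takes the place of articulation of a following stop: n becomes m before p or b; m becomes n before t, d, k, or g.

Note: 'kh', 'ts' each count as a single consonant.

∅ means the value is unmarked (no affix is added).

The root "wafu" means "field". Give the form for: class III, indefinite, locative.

wafuuffap

case = locative: zero marking, form stays wafu.
Attach definiteness indefinite -uf → wafuuf.
Attach noun class class III -fap (after consonant 'f') → wafuuffap.
Nasal assimilation: no change.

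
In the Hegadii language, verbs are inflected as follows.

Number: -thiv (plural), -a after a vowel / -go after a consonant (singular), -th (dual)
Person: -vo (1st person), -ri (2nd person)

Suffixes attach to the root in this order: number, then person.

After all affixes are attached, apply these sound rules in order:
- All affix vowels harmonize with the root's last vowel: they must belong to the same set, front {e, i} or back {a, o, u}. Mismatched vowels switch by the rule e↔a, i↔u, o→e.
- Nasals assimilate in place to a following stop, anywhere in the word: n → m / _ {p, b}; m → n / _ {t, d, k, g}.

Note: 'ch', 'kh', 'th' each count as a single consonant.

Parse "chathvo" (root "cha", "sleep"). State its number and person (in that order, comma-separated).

dual, 1st person

Segment: cha-th-vo.
number: -th → dual.
person: -vo → 1st person.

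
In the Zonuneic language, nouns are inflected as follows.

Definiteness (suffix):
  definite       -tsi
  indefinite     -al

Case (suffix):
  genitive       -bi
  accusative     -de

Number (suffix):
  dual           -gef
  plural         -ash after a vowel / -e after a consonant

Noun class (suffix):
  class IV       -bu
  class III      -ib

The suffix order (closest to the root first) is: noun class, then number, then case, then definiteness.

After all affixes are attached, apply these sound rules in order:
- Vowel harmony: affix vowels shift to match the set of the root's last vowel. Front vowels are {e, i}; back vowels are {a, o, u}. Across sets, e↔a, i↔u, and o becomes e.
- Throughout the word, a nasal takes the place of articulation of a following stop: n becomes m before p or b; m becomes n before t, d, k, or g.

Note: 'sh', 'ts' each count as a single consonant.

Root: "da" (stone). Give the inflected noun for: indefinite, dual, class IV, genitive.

dabugafbual

Attach noun class class IV -bu → dabu.
Attach number dual -gef → dabugef.
Attach case genitive -bi → dabugefbi.
Attach definiteness indefinite -al → dabugefbial.
Apply vowel harmony: dabugefbial → dabugafbual.
Nasal assimilation: no change.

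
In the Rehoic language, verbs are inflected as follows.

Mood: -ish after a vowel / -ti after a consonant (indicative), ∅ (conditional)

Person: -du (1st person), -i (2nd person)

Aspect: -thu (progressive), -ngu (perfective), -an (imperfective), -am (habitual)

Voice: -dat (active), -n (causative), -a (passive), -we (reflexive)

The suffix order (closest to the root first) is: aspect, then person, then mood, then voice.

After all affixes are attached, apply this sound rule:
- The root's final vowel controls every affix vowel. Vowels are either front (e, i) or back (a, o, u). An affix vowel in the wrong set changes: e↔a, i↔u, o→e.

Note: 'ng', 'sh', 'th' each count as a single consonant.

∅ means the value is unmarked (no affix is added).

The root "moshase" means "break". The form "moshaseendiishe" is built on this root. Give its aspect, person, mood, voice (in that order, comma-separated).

imperfective, 1st person, indicative, passive

Segment: moshase-an-du-ish-a.
aspect: -an → imperfective.
person: -du → 1st person.
mood: -ish/ti → indicative.
voice: -a → passive.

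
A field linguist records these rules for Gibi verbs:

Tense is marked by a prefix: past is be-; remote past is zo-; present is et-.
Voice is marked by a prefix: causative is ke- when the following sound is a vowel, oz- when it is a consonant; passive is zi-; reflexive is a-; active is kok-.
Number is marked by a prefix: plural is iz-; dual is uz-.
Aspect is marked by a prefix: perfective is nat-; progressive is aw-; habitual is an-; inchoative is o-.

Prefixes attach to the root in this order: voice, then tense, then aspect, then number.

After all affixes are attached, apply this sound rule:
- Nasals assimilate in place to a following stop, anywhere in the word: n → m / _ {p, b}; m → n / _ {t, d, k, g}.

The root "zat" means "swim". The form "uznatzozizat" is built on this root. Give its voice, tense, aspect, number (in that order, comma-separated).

Segment: uz-nat-zo-zi-zat.
voice: zi- → passive.
tense: zo- → remote past.
aspect: nat- → perfective.
number: uz- → dual.

passive, remote past, perfective, dual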